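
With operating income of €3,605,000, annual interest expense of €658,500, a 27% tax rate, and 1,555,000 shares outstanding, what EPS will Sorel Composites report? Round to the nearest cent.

Pre-tax income = €3,605,000 − €658,500.00 = €2,946,500.00.
After tax at 27%: net income = €2,946,500.00 × 0.73 = €2,150,945.00.
EPS = €2,150,945.00 ÷ 1,555,000 = €1.38.

€1.38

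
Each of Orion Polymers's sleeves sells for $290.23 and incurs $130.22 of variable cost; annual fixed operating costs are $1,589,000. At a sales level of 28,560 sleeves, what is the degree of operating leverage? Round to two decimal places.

1.53

At 28,560 units, contribution = 28,560 × $160.01 = $4,569,885.60.
Operating income = contribution − fixed costs = $4,569,885.60 − $1,589,000 = $2,980,885.60.
So DOL = total CM / EBIT = $4,569,885.60 / $2,980,885.60 = 1.5331.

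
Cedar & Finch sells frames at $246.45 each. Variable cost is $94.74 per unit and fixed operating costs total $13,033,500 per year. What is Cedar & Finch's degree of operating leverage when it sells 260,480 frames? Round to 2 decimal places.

Total contribution margin = 260,480 × $151.71 = $39,517,420.80.
Subtracting fixed costs: EBIT = $39,517,420.80 − $13,033,500 = $26,483,920.80.
Degree of operating leverage = $39,517,420.80 / $26,483,920.80 = 1.4921.

1.49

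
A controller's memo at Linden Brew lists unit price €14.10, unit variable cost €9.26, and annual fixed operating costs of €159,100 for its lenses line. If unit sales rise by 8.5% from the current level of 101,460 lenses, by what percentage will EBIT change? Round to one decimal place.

+12.6%

Contribution at this volume is 101,460 × €4.84 = €491,066.40.
EBIT = €491,066.40 − €159,100 = €331,966.40.
So DOL = total CM / EBIT = €491,066.40 / €331,966.40 = 1.4793.
So EBIT moves 1.4793 × (+8.5%) = +12.6%.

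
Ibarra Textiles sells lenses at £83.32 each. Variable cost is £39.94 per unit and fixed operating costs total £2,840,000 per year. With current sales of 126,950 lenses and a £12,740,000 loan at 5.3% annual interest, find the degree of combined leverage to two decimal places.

2.76

Contribution at this volume is 126,950 × £43.38 = £5,507,091.00.
Operating income = contribution − fixed costs = £5,507,091.00 − £2,840,000 = £2,667,091.00. Interest = £675,220.00, so EBIT − I = £1,991,871.00.
DCL = contribution ÷ (EBIT − I) = £5,507,091.00 ÷ £1,991,871.00 = 2.7648.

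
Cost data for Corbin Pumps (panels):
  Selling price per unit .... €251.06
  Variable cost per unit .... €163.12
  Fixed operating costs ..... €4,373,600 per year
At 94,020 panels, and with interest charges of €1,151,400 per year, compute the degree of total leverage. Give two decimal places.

3.01

At 94,020 units, contribution = 94,020 × €87.94 = €8,268,118.80.
Subtracting fixed costs: EBIT = €8,268,118.80 − €4,373,600 = €3,894,518.80. Interest = €1,151,400.00, so EBIT − I = €2,743,118.80.
Degree of total leverage = total CM / (EBIT − interest) = €8,268,118.80 / €2,743,118.80 = 3.0141.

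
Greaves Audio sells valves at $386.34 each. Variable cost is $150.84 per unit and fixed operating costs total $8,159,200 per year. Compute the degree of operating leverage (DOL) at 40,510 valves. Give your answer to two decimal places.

6.91

Contribution at this volume is 40,510 × $235.50 = $9,540,105.00.
Operating income = contribution − fixed costs = $9,540,105.00 − $8,159,200 = $1,380,905.00.
DOL = contribution ÷ EBIT = $9,540,105.00 ÷ $1,380,905.00 = 6.9086.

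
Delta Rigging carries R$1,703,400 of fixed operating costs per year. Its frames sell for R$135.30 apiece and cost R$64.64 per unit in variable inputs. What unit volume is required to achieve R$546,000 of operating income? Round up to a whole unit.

31,835 frames

Each unit contributes R$135.30 − R$64.64 = R$70.66.
Need Q such that Q × R$70.66 − R$1,703,400 = R$546,000, i.e. Q = R$2,249,400 / R$70.66 = 31,834.14 → 31,835.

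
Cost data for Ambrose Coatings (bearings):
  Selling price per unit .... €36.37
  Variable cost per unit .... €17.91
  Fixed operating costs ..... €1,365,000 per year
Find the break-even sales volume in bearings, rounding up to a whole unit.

73,944 bearings

Unit CM = price − variable cost = €36.37 − €17.91 = €18.46.
Break-even Q = €1,365,000 / €18.46 = 73,943.66 → 73,944 bearings.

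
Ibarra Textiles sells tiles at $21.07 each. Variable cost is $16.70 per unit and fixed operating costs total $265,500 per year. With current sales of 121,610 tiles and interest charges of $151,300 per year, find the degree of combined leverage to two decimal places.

4.64

Contribution at this volume is 121,610 × $4.37 = $531,435.70.
EBIT = $531,435.70 − $265,500 = $265,935.70. Interest = $151,300.00, so EBIT − I = $114,635.70.
Degree of total leverage = total CM / (EBIT − interest) = $531,435.70 / $114,635.70 = 4.6359.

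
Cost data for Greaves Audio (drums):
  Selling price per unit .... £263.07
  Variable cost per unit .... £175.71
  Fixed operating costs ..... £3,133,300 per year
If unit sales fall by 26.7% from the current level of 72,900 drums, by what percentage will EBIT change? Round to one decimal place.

Total contribution margin = 72,900 × £87.36 = £6,368,544.00.
EBIT = £6,368,544.00 − £3,133,300 = £3,235,244.00.
Degree of operating leverage = £6,368,544.00 / £3,235,244.00 = 1.9685.
So EBIT moves 1.9685 × (-26.7%) = -52.6%.

-52.6%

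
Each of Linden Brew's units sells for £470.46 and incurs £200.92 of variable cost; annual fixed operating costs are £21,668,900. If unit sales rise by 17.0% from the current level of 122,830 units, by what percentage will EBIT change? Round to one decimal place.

At 122,830 units, contribution = 122,830 × £269.54 = £33,107,598.20.
Operating income = contribution − fixed costs = £33,107,598.20 − £21,668,900 = £11,438,698.20.
DOL = contribution ÷ EBIT = £33,107,598.20 ÷ £11,438,698.20 = 2.8944.
%ΔEBIT = DOL × %ΔSales = 2.8944 × +17.0% = +49.2%.

+49.2%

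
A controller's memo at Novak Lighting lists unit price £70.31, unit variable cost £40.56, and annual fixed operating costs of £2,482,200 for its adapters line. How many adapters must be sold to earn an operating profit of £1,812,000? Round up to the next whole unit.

Unit CM = price − variable cost = £70.31 − £40.56 = £29.75.
Required volume = (fixed costs + target profit) ÷ CM = (£2,482,200 + £1,812,000) ÷ £29.75 = 144,342.86, so 144,343 adapters.

144,343 adapters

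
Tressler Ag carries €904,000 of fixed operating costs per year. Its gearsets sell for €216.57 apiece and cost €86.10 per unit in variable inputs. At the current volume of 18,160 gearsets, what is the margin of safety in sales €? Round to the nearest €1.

Each unit contributes €216.57 − €86.10 = €130.47. Break-even units = €904,000 ÷ €130.47 = 6,928.80; break-even revenue = 6,928.80 × €216.57 = €1,500,569.33.
Actual sales revenue = 18,160 × €216.57 = €3,932,911.20.
Margin of safety = €3,932,911.20 − €1,500,569.33 = €2,432,342.

€2,432,342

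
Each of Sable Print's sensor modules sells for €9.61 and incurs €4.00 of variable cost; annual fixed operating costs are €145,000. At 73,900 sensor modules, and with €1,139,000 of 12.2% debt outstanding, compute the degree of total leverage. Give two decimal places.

3.17

At 73,900 units, contribution = 73,900 × €5.61 = €414,579.00.
EBIT = €414,579.00 − €145,000 = €269,579.00. Interest = €138,958.00, so EBIT − I = €130,621.00.
DCL = contribution ÷ (EBIT − I) = €414,579.00 ÷ €130,621.00 = 3.1739.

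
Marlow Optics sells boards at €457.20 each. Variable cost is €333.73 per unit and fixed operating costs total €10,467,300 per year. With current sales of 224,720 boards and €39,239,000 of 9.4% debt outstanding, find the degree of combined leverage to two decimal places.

Total contribution margin = 224,720 × €123.47 = €27,746,178.40.
Subtracting fixed costs: EBIT = €27,746,178.40 − €10,467,300 = €17,278,878.40. Interest = €3,688,466.00.
DOL = €27,746,178.40 ÷ €17,278,878.40 = 1.6058; DFL = €17,278,878.40 ÷ €13,590,412.40 = 1.2714.
Combined leverage = 1.6058 × 1.2714 = 2.0416.

2.04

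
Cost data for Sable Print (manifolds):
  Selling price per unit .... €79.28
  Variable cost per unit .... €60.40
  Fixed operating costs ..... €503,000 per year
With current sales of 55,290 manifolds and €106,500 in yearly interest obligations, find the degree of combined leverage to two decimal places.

2.40

Contribution at this volume is 55,290 × €18.88 = €1,043,875.20.
Operating income = contribution − fixed costs = €1,043,875.20 − €503,000 = €540,875.20. Interest = €106,500.00, so EBIT − I = €434,375.20.
Degree of total leverage = total CM / (EBIT − interest) = €1,043,875.20 / €434,375.20 = 2.4032.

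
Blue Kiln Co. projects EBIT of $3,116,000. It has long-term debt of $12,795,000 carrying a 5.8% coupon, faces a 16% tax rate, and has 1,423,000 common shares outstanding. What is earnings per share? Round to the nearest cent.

Interest = $742,110.00, so EBT = $3,116,000 − $742,110.00 = $2,373,890.00.
After tax at 16%: net income = $2,373,890.00 × 0.84 = $1,994,067.60.
Per share: $1,994,067.60 / 1,423,000 shares = $1.40.

$1.40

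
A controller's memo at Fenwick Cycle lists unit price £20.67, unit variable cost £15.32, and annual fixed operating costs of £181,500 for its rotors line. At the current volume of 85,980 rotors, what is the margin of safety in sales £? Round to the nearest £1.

£1,075,972

Unit CM = price − variable cost = £20.67 − £15.32 = £5.35. Break-even units = £181,500 ÷ £5.35 = 33,925.23; break-even revenue = 33,925.23 × £20.67 = £701,234.58.
Actual sales revenue = 85,980 × £20.67 = £1,777,206.60.
Margin of safety = £1,777,206.60 − £701,234.58 = £1,075,972.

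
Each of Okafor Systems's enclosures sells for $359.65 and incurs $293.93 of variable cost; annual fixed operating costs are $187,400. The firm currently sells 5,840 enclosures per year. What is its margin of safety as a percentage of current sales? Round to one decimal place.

Each unit contributes $359.65 − $293.93 = $65.72. Break-even units = $187,400 ÷ $65.72 = 2,851.49; break-even revenue = 2,851.49 × $359.65 = $1,025,538.80.
Actual sales revenue = 5,840 × $359.65 = $2,100,356.00.
Margin of safety = ($2,100,356.00 − $1,025,538.80) ÷ $2,100,356.00 = 51.2%.

51.2%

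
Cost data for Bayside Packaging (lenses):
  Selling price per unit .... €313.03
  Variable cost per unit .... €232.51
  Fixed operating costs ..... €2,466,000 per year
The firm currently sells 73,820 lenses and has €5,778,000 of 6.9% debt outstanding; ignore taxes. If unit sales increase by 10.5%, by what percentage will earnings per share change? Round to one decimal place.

+20.3%

At 73,820 units, contribution = 73,820 × €80.52 = €5,943,986.40.
EBIT = €5,943,986.40 − €2,466,000 = €3,477,986.40.
After interest of €398,682.00, pre-tax earnings = €3,079,304.40.
Degree of combined leverage = contribution ÷ (EBIT − I) = €5,943,986.40 ÷ €3,079,304.40 = 1.9303.
EPS therefore changes by 1.9303 × (+10.5%) = +20.3%.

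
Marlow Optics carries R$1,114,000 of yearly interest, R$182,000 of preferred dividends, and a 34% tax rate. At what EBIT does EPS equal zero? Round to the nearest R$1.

Preferred dividends are paid after tax, so their pre-tax equivalent is R$182,000 ÷ (1 − 0.34) = R$275,757.58.
Financial break-even EBIT = interest + D_p ÷ (1 − t) = R$1,114,000 + R$275,757.58 = R$1,389,757.58.

R$1,389,758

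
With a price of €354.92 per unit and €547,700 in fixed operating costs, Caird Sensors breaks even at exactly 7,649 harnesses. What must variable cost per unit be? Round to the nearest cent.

€283.32

Contribution per unit must be FC / Q = €547,700 / 7,649 = €71.6041.
Variable cost per unit = €354.92 − €71.6041 = €283.32.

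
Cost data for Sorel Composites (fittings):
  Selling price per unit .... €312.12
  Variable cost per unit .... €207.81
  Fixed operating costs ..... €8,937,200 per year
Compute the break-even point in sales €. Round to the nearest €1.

€26,742,200

Contribution margin per unit = €312.12 − €207.81 = €104.31, a CM ratio of €104.31 ÷ €312.12 = 0.3342.
Break-even revenue = fixed costs × price ÷ CM = €8,937,200 × €312.12 ÷ €104.31 = €26,742,200.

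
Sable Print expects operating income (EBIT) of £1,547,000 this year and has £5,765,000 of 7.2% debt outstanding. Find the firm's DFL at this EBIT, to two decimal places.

Interest = £415,080.00.
DFL = EBIT ÷ (EBIT − I) = £1,547,000 ÷ (£1,547,000 − £415,080.00) = £1,547,000 ÷ £1,131,920.00 = 1.3667.

1.37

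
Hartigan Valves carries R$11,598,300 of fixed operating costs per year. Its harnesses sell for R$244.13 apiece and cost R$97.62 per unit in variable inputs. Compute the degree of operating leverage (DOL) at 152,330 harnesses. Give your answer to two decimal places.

Total contribution margin = 152,330 × R$146.51 = R$22,317,868.30.
Operating income = contribution − fixed costs = R$22,317,868.30 − R$11,598,300 = R$10,719,568.30.
Degree of operating leverage = R$22,317,868.30 / R$10,719,568.30 = 2.0820.

2.08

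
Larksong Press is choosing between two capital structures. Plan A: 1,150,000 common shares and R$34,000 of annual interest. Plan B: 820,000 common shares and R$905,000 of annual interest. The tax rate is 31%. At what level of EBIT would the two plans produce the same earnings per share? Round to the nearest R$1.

R$3,069,303

At indifference, (EBIT − 34,000)(1 − t)/1,150,000 = (EBIT − 905,000)(1 − t)/820,000.
The (1 − t) factor cancels: (EBIT − 34,000) × 820,000 = (EBIT − 905,000) × 1,150,000.
Solving, EBIT = (905,000·1,150,000 − 34,000·820,000) / (1,150,000 − 820,000) = 1,012,870,000,000 / 330,000 = 3,069,303.03.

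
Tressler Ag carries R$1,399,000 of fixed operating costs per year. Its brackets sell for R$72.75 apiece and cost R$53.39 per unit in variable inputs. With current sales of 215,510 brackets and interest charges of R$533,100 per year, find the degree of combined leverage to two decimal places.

At 215,510 units, contribution = 215,510 × R$19.36 = R$4,172,273.60.
Operating income = contribution − fixed costs = R$4,172,273.60 − R$1,399,000 = R$2,773,273.60. Interest = R$533,100.00.
DOL = R$4,172,273.60 ÷ R$2,773,273.60 = 1.5045; DFL = R$2,773,273.60 ÷ R$2,240,173.60 = 1.2380.
Combined leverage = 1.5045 × 1.2380 = 1.8626.

1.86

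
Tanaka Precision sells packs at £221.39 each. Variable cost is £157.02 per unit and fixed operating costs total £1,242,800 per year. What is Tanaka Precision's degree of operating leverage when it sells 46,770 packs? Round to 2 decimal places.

1.70

Total contribution margin = 46,770 × £64.37 = £3,010,584.90.
EBIT = £3,010,584.90 − £1,242,800 = £1,767,784.90.
Degree of operating leverage = £3,010,584.90 / £1,767,784.90 = 1.7030.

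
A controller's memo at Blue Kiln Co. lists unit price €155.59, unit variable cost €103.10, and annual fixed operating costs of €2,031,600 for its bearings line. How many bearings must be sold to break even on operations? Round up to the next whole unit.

Unit CM = price − variable cost = €155.59 − €103.10 = €52.49.
Units to break even: €2,031,600 ÷ €52.49 = 38,704.52, rounded up to 38,705.

38,705 bearings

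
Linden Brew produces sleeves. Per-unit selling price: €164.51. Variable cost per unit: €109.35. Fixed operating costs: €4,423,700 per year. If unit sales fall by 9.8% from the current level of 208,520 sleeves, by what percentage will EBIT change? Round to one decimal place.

-15.9%

Contribution at this volume is 208,520 × €55.16 = €11,501,963.20.
EBIT = €11,501,963.20 − €4,423,700 = €7,078,263.20.
DOL = contribution ÷ EBIT = €11,501,963.20 ÷ €7,078,263.20 = 1.6250.
Operating income changes by 1.6250 × -9.8% = -15.9%.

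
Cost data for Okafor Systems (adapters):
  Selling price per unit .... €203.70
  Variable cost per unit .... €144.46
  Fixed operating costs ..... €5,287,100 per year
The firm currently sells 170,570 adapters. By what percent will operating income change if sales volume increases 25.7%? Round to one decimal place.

+53.9%

Total contribution margin = 170,570 × €59.24 = €10,104,566.80.
Subtracting fixed costs: EBIT = €10,104,566.80 − €5,287,100 = €4,817,466.80.
So DOL = total CM / EBIT = €10,104,566.80 / €4,817,466.80 = 2.0975.
Operating income changes by 2.0975 × +25.7% = +53.9%.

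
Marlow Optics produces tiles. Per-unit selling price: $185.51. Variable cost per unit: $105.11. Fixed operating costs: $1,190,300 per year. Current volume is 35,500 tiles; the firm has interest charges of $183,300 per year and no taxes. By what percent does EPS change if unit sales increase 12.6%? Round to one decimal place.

+24.3%

At 35,500 units, contribution = 35,500 × $80.40 = $2,854,200.00.
Subtracting fixed costs: EBIT = $2,854,200.00 − $1,190,300 = $1,663,900.00.
Interest = $183,300.00, so EBIT − I = $1,480,600.00.
DCL = total CM / (EBIT − I) = $2,854,200.00 / $1,480,600.00 = 1.9277.
EPS therefore changes by 1.9277 × (+12.6%) = +24.3%.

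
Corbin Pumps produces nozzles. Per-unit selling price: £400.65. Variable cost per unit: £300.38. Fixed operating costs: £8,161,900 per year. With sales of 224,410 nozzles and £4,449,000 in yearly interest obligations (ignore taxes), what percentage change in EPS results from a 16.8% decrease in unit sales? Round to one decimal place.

Total contribution margin = 224,410 × £100.27 = £22,501,590.70.
EBIT = £22,501,590.70 − £8,161,900 = £14,339,690.70.
After interest of £4,449,000.00, pre-tax earnings = £9,890,690.70.
DCL = total CM / (EBIT − I) = £22,501,590.70 / £9,890,690.70 = 2.2750.
%ΔEPS = DCL × %ΔSales = 2.2750 × -16.8% = -38.2%.

-38.2%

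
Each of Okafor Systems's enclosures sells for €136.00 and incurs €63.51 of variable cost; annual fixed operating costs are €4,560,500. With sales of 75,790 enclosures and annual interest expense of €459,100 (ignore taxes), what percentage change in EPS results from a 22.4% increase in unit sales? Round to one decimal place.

+259.4%

Contribution at this volume is 75,790 × €72.49 = €5,494,017.10.
Operating income = contribution − fixed costs = €5,494,017.10 − €4,560,500 = €933,517.10.
After interest of €459,100.00, pre-tax earnings = €474,417.10.
DCL = total CM / (EBIT − I) = €5,494,017.10 / €474,417.10 = 11.5806.
EPS therefore changes by 11.5806 × (+22.4%) = +259.4%.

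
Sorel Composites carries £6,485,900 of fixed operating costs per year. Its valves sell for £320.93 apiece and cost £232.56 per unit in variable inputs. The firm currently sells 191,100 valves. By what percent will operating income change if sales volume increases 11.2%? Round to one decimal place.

At 191,100 units, contribution = 191,100 × £88.37 = £16,887,507.00.
Subtracting fixed costs: EBIT = £16,887,507.00 − £6,485,900 = £10,401,607.00.
DOL = contribution ÷ EBIT = £16,887,507.00 ÷ £10,401,607.00 = 1.6235.
%ΔEBIT = DOL × %ΔSales = 1.6235 × +11.2% = +18.2%.

+18.2%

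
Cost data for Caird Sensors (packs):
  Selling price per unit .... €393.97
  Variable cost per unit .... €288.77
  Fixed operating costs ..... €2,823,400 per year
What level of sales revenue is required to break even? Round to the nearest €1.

€10,573,526

Contribution margin per unit = €393.97 − €288.77 = €105.20, a CM ratio of €105.20 ÷ €393.97 = 0.2670.
Break-even revenue = fixed costs × price ÷ CM = €2,823,400 × €393.97 ÷ €105.20 = €10,573,526.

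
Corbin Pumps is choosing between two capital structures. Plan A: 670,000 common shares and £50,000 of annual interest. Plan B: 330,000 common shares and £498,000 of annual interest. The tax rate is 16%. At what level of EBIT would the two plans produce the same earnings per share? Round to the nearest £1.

At indifference, (EBIT − 50,000)(1 − t)/670,000 = (EBIT − 498,000)(1 − t)/330,000.
The (1 − t) factor cancels: (EBIT − 50,000) × 330,000 = (EBIT − 498,000) × 670,000.
EBIT × (670,000 − 330,000) = 498,000 × 670,000 − 50,000 × 330,000 = 317,160,000,000, so EBIT = 317,160,000,000 ÷ 340,000 = 932,823.53.

£932,824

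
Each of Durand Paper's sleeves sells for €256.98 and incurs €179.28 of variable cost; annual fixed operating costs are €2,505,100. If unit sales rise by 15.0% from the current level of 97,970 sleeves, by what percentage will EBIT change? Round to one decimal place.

+22.4%

At 97,970 units, contribution = 97,970 × €77.70 = €7,612,269.00.
Operating income = contribution − fixed costs = €7,612,269.00 − €2,505,100 = €5,107,169.00.
DOL = contribution ÷ EBIT = €7,612,269.00 ÷ €5,107,169.00 = 1.4905.
%ΔEBIT = DOL × %ΔSales = 1.4905 × +15.0% = +22.4%.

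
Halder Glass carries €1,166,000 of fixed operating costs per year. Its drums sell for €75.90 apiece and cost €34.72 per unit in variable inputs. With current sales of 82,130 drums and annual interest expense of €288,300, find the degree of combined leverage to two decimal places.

At 82,130 units, contribution = 82,130 × €41.18 = €3,382,113.40.
EBIT = €3,382,113.40 − €1,166,000 = €2,216,113.40. Interest = €288,300.00.
DOL = €3,382,113.40 ÷ €2,216,113.40 = 1.5261; DFL = €2,216,113.40 ÷ €1,927,813.40 = 1.1495.
Combined leverage = 1.5261 × 1.1495 = 1.7543.

1.75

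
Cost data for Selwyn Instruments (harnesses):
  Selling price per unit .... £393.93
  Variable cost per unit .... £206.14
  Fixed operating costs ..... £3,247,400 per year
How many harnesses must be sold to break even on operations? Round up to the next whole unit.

Contribution margin per unit = £393.93 − £206.14 = £187.79.
Break-even Q = £3,247,400 / £187.79 = 17,292.72 → 17,293 harnesses.

17,293 harnesses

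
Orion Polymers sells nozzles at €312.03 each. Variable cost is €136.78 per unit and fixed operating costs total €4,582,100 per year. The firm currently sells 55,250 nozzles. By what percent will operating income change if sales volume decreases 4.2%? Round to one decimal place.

At 55,250 units, contribution = 55,250 × €175.25 = €9,682,562.50.
Subtracting fixed costs: EBIT = €9,682,562.50 − €4,582,100 = €5,100,462.50.
DOL = contribution ÷ EBIT = €9,682,562.50 ÷ €5,100,462.50 = 1.8984.
So EBIT moves 1.8984 × (-4.2%) = -8.0%.

-8.0%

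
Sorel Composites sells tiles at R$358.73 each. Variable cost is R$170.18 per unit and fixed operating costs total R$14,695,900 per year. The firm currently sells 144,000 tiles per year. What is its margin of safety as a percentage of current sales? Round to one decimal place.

Each unit contributes R$358.73 − R$170.18 = R$188.55. Break-even units = R$14,695,900 ÷ R$188.55 = 77,941.66; break-even revenue = 77,941.66 × R$358.73 = R$27,960,011.71.
Current sales = 144,000 × R$358.73 = R$51,657,120.00.
Margin of safety = (R$51,657,120.00 − R$27,960,011.71) ÷ R$51,657,120.00 = 45.9%.

45.9%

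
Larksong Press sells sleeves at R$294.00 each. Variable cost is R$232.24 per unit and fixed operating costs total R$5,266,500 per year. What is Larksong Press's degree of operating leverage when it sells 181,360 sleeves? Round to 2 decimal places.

Total contribution margin = 181,360 × R$61.76 = R$11,200,793.60.
Subtracting fixed costs: EBIT = R$11,200,793.60 − R$5,266,500 = R$5,934,293.60.
DOL = contribution ÷ EBIT = R$11,200,793.60 ÷ R$5,934,293.60 = 1.8875.

1.89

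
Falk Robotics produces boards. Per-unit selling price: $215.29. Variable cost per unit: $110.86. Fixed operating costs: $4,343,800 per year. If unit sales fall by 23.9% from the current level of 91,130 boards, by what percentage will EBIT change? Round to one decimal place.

-44.0%

Contribution at this volume is 91,130 × $104.43 = $9,516,705.90.
EBIT = $9,516,705.90 − $4,343,800 = $5,172,905.90.
Degree of operating leverage = $9,516,705.90 / $5,172,905.90 = 1.8397.
Operating income changes by 1.8397 × -23.9% = -44.0%.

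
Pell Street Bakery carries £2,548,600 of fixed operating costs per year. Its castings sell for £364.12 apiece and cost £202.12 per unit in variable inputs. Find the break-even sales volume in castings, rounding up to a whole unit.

15,733 castings

Contribution margin per unit = £364.12 − £202.12 = £162.00.
Units to break even: £2,548,600 ÷ £162.00 = 15,732.10, rounded up to 15,733.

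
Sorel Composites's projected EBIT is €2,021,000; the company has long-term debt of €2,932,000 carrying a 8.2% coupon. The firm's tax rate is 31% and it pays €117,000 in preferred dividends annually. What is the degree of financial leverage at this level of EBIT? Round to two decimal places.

Annual interest charges come to €240,424.00.
Pre-tax preferred-dividend burden = €117,000 ÷ (1 − 0.31) = €169,565.22.
DFL = EBIT ÷ [EBIT − I − D_p/(1−t)] = €2,021,000 ÷ [€2,021,000 − €240,424.00 − €169,565.22] = €2,021,000 ÷ €1,611,010.78 = 1.2545.

1.25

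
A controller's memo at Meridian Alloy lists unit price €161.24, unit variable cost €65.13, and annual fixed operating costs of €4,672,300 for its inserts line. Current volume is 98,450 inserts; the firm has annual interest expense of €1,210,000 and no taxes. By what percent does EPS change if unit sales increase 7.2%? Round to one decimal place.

+19.0%

Total contribution margin = 98,450 × €96.11 = €9,462,029.50.
Subtracting fixed costs: EBIT = €9,462,029.50 − €4,672,300 = €4,789,729.50.
After interest of €1,210,000.00, pre-tax earnings = €3,579,729.50.
DCL = total CM / (EBIT − I) = €9,462,029.50 / €3,579,729.50 = 2.6432.
EPS therefore changes by 2.6432 × (+7.2%) = +19.0%.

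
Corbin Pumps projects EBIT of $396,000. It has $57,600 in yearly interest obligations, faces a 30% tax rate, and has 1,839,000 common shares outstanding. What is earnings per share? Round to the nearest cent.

Interest = $57,600.00, so EBT = $396,000 − $57,600.00 = $338,400.00.
Net income = $338,400.00 × (1 − 0.30) = $236,880.00.
Per share: $236,880.00 / 1,839,000 shares = $0.13.

$0.13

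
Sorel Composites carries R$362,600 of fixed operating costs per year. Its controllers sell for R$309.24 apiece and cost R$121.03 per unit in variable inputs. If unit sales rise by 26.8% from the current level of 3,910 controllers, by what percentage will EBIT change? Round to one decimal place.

+52.8%

Contribution at this volume is 3,910 × R$188.21 = R$735,901.10.
EBIT = R$735,901.10 − R$362,600 = R$373,301.10.
So DOL = total CM / EBIT = R$735,901.10 / R$373,301.10 = 1.9713.
Operating income changes by 1.9713 × +26.8% = +52.8%.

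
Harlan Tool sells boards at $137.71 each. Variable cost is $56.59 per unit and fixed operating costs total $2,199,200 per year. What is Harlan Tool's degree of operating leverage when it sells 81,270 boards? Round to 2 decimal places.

1.50

Total contribution margin = 81,270 × $81.12 = $6,592,622.40.
Subtracting fixed costs: EBIT = $6,592,622.40 − $2,199,200 = $4,393,422.40.
So DOL = total CM / EBIT = $6,592,622.40 / $4,393,422.40 = 1.5006.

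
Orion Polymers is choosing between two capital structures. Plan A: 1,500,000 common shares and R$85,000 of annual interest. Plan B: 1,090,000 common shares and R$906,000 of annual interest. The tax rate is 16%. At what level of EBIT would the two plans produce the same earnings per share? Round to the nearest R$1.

R$3,088,659

At indifference, (EBIT − 85,000)(1 − t)/1,500,000 = (EBIT − 906,000)(1 − t)/1,090,000.
The (1 − t) factor cancels: (EBIT − 85,000) × 1,090,000 = (EBIT − 906,000) × 1,500,000.
Solving, EBIT = (906,000·1,500,000 − 85,000·1,090,000) / (1,500,000 − 1,090,000) = 1,266,350,000,000 / 410,000 = 3,088,658.54.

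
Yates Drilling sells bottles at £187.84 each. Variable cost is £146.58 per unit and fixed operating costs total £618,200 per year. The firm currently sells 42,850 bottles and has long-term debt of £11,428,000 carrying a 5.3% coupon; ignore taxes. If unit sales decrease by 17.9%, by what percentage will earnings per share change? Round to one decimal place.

-58.2%

At 42,850 units, contribution = 42,850 × £41.26 = £1,767,991.00.
Subtracting fixed costs: EBIT = £1,767,991.00 − £618,200 = £1,149,791.00.
After interest of £605,684.00, pre-tax earnings = £544,107.00.
Degree of combined leverage = contribution ÷ (EBIT − I) = £1,767,991.00 ÷ £544,107.00 = 3.2493.
EPS therefore changes by 3.2493 × (-17.9%) = -58.2%.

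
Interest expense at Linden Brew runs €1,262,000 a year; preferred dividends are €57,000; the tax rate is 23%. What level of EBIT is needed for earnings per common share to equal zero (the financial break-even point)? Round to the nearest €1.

€1,336,026

Preferred dividends are paid after tax, so their pre-tax equivalent is €57,000 ÷ (1 − 0.23) = €74,025.97.
Financial break-even EBIT = interest + D_p ÷ (1 − t) = €1,262,000 + €74,025.97 = €1,336,025.97.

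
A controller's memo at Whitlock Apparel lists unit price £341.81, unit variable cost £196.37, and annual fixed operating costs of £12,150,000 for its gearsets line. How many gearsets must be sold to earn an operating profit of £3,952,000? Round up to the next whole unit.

110,713 gearsets

Unit CM = price − variable cost = £341.81 − £196.37 = £145.44.
Units = (FC + target) / CM = (£12,150,000 + £3,952,000) / £145.44 = 110,712.32, so 110,713 gearsets.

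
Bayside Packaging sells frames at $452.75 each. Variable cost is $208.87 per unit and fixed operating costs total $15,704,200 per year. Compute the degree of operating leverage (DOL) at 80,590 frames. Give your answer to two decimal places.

At 80,590 units, contribution = 80,590 × $243.88 = $19,654,289.20.
EBIT = $19,654,289.20 − $15,704,200 = $3,950,089.20.
DOL = contribution ÷ EBIT = $19,654,289.20 ÷ $3,950,089.20 = 4.9757.

4.98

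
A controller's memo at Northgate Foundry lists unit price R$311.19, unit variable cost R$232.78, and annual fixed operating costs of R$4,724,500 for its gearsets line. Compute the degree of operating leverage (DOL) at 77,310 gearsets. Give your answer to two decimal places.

Total contribution margin = 77,310 × R$78.41 = R$6,061,877.10.
EBIT = R$6,061,877.10 − R$4,724,500 = R$1,337,377.10.
So DOL = total CM / EBIT = R$6,061,877.10 / R$1,337,377.10 = 4.5327.

4.53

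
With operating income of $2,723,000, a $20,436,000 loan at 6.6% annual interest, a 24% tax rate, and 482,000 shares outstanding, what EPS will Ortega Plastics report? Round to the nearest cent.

$2.17

Interest = $1,348,776.00, so EBT = $2,723,000 − $1,348,776.00 = $1,374,224.00.
Net income = $1,374,224.00 × (1 − 0.24) = $1,044,410.24.
EPS = $1,044,410.24 ÷ 482,000 = $2.17.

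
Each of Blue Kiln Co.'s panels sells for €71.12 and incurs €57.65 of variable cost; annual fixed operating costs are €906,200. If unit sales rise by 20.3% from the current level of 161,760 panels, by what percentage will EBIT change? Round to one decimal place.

Total contribution margin = 161,760 × €13.47 = €2,178,907.20.
EBIT = €2,178,907.20 − €906,200 = €1,272,707.20.
DOL = contribution ÷ EBIT = €2,178,907.20 ÷ €1,272,707.20 = 1.7120.
%ΔEBIT = DOL × %ΔSales = 1.7120 × +20.3% = +34.8%.

+34.8%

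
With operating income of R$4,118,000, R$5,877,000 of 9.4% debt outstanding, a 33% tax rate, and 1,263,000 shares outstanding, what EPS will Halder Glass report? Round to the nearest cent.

R$1.89

Pre-tax income = R$4,118,000 − R$552,438.00 = R$3,565,562.00.
Net income = R$3,565,562.00 × (1 − 0.33) = R$2,388,926.54.
Per share: R$2,388,926.54 / 1,263,000 shares = R$1.89.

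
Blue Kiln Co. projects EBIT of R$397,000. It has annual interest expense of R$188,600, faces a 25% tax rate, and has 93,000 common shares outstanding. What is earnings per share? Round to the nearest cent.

R$1.68

Pre-tax income = R$397,000 − R$188,600.00 = R$208,400.00.
Net income = R$208,400.00 × (1 − 0.25) = R$156,300.00.
EPS = R$156,300.00 ÷ 93,000 = R$1.68.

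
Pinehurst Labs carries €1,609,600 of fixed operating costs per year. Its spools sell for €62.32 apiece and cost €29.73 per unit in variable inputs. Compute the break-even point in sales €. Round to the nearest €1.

CM per unit = €62.32 − €29.73 = €32.59; CM ratio = €32.59 / €62.32 = 0.5229.
Break-even sales = FC ÷ CM ratio = €1,609,600 × €62.32 / €32.59 = €3,077,946.

€3,077,946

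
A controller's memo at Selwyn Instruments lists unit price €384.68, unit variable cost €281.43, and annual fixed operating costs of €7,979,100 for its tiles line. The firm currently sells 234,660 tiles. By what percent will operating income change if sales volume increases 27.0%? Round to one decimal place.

Contribution at this volume is 234,660 × €103.25 = €24,228,645.00.
EBIT = €24,228,645.00 − €7,979,100 = €16,249,545.00.
So DOL = total CM / EBIT = €24,228,645.00 / €16,249,545.00 = 1.4910.
%ΔEBIT = DOL × %ΔSales = 1.4910 × +27.0% = +40.3%.

+40.3%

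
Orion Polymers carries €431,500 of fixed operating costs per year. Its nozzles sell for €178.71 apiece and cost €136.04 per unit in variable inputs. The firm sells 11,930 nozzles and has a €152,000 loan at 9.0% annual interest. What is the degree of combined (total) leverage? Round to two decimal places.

7.97

Total contribution margin = 11,930 × €42.67 = €509,053.10.
Operating income = contribution − fixed costs = €509,053.10 − €431,500 = €77,553.10. Interest = €13,680.00, so EBIT − I = €63,873.10.
Degree of total leverage = total CM / (EBIT − interest) = €509,053.10 / €63,873.10 = 7.9698.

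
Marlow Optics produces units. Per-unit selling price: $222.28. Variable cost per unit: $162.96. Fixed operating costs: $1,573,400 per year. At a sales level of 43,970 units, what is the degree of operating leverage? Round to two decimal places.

Total contribution margin = 43,970 × $59.32 = $2,608,300.40.
EBIT = $2,608,300.40 − $1,573,400 = $1,034,900.40.
DOL = contribution ÷ EBIT = $2,608,300.40 ÷ $1,034,900.40 = 2.5203.

2.52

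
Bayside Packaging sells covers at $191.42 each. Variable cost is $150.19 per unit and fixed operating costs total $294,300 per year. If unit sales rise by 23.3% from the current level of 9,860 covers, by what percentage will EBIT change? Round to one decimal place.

At 9,860 units, contribution = 9,860 × $41.23 = $406,527.80.
EBIT = $406,527.80 − $294,300 = $112,227.80.
So DOL = total CM / EBIT = $406,527.80 / $112,227.80 = 3.6223.
%ΔEBIT = DOL × %ΔSales = 3.6223 × +23.3% = +84.4%.

+84.4%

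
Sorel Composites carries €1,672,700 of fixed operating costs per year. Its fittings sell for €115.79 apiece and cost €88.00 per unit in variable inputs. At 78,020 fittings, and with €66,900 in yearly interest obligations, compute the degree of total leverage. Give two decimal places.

Contribution at this volume is 78,020 × €27.79 = €2,168,175.80.
EBIT = €2,168,175.80 − €1,672,700 = €495,475.80. Interest = €66,900.00.
DOL = €2,168,175.80 ÷ €495,475.80 = 4.3759; DFL = €495,475.80 ÷ €428,575.80 = 1.1561.
Combined leverage = 4.3759 × 1.1561 = 5.0590.

5.06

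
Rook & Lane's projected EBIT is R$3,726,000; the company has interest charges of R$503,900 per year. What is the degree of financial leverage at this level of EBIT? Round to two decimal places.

1.16

Interest = R$503,900.00.
Degree of financial leverage = EBIT / (EBIT − interest) = R$3,726,000 / R$3,222,100.00 = 1.1564.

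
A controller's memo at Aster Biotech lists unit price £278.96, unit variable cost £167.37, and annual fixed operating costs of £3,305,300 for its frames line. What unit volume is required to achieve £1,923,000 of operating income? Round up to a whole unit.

46,853 frames

Each unit contributes £278.96 − £167.37 = £111.59.
Need Q such that Q × £111.59 − £3,305,300 = £1,923,000, i.e. Q = £5,228,300 / £111.59 = 46,852.76 → 46,853.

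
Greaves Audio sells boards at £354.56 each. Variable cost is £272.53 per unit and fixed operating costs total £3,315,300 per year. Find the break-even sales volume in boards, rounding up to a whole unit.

40,416 boards

Contribution margin per unit = £354.56 − £272.53 = £82.03.
Break-even volume = fixed costs ÷ CM per unit = £3,315,300 ÷ £82.03 = 40,415.70, so 40,416 boards.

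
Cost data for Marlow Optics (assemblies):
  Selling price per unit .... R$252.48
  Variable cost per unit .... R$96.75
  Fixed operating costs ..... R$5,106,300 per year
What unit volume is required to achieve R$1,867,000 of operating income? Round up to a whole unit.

44,779 assemblies

Contribution margin per unit = R$252.48 − R$96.75 = R$155.73.
Need Q such that Q × R$155.73 − R$5,106,300 = R$1,867,000, i.e. Q = R$6,973,300 / R$155.73 = 44,778.14 → 44,779.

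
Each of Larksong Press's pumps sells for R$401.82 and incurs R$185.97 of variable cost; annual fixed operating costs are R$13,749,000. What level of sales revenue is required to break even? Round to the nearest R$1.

R$25,594,733

CM per unit = R$401.82 − R$185.97 = R$215.85; CM ratio = R$215.85 / R$401.82 = 0.5372.
Break-even sales = FC ÷ CM ratio = R$13,749,000 × R$401.82 / R$215.85 = R$25,594,733.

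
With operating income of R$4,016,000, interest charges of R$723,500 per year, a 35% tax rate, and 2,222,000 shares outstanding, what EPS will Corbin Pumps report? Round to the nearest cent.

R$0.96

Pre-tax income = R$4,016,000 − R$723,500.00 = R$3,292,500.00.
Net income = R$3,292,500.00 × (1 − 0.35) = R$2,140,125.00.
Per share: R$2,140,125.00 / 2,222,000 shares = R$0.96.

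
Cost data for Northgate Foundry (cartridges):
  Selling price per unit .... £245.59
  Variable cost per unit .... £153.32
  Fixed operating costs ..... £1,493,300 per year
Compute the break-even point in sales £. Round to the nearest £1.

Contribution margin per unit = £245.59 − £153.32 = £92.27, a CM ratio of £92.27 ÷ £245.59 = 0.3757.
Break-even sales = FC ÷ CM ratio = £1,493,300 × £245.59 / £92.27 = £3,974,635.

£3,974,635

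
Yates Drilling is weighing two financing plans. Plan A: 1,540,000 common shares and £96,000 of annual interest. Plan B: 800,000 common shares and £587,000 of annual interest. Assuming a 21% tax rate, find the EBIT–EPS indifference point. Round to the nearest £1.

£1,117,811

Set EPS_A = EPS_B: (EBIT − £96,000)(1 − 0.21) ÷ 1,540,000 = (EBIT − £587,000)(1 − 0.21) ÷ 800,000.
The (1 − t) factor cancels: (EBIT − 96,000) × 800,000 = (EBIT − 587,000) × 1,540,000.
Solving, EBIT = (587,000·1,540,000 − 96,000·800,000) / (1,540,000 − 800,000) = 827,180,000,000 / 740,000 = 1,117,810.81.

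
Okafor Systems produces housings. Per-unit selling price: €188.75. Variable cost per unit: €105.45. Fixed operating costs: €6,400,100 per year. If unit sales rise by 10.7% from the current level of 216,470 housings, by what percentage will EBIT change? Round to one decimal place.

+16.6%

Total contribution margin = 216,470 × €83.30 = €18,031,951.00.
EBIT = €18,031,951.00 − €6,400,100 = €11,631,851.00.
Degree of operating leverage = €18,031,951.00 / €11,631,851.00 = 1.5502.
So EBIT moves 1.5502 × (+10.7%) = +16.6%.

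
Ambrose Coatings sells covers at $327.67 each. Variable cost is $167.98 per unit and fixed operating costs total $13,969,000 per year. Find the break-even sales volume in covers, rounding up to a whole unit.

Unit CM = price − variable cost = $327.67 − $167.98 = $159.69.
Units to break even: $13,969,000 ÷ $159.69 = 87,475.73, rounded up to 87,476.

87,476 covers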